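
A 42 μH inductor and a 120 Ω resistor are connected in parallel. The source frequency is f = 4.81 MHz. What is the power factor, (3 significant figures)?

0.996

ω = 2πf = 3.022e+07 rad/s
X_L = ωL = 1270 Ω
Parallel: admittances add. Y = 1/R + 1/(jωL)
Y = (0.00833 − j0.000788) S
|Y| = 0.00837 S → |Z| = 1/|Y| = 119 Ω, ∠Z = −∠Y = 5.40°
cos φ = cos(5.40°) = 0.996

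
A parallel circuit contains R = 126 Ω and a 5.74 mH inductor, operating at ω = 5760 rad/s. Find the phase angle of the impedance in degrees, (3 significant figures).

X_L = ωL = 33.1 Ω
Parallel: admittances add. Y = 1/R + 1/(jωL)
Y = (0.00794 − j0.0302) S
|Y| = 0.0313 S → |Z| = 1/|Y| = 32.0 Ω, ∠Z = −∠Y = 75.3°

75.3°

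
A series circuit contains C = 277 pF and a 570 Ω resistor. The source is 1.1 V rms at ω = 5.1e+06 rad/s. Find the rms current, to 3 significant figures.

X_C = 1/(ωC) = 708 Ω
Z = 570 − j708 Ω
|Z| = √(570² + 708²) = 909 Ω
I = V/|Z| = 1.1/909 = 1.21 mA

1.21 mA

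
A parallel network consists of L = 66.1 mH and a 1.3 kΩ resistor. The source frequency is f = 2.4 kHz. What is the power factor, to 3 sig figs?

0.608

ω = 2πf = 15080 rad/s
X_L = ωL = 997 Ω
Parallel: admittances add. Y = 1/R + 1/(jωL)
Y = (0.000769 − j0.00100) S
|Y| = 0.00126 S → |Z| = 1/|Y| = 791 Ω, ∠Z = −∠Y = 52.5°
cos φ = cos(52.5°) = 0.608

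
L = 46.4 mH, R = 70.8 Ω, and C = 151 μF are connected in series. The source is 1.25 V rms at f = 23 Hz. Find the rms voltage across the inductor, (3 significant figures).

ω = 2πf = 144.5 rad/s
X_L = ωL = 6.71 Ω
X_C = 1/(ωC) = 45.8 Ω
Net reactance X = X_L − X_C = -39.1 Ω
Z = 70.8 − j39.1 Ω
|Z| = √(70.8² + 39.1²) = 80.9 Ω
I = V/|Z| = 15.5 mA
V_L = I·|Z_L| = 0.0155 × 6.71 = 0.104 V

0.104 V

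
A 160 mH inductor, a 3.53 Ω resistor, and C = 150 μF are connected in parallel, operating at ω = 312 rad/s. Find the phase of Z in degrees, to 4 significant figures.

X_L = ωL = 49.92 Ω
X_C = 1/(ωC) = 21.37 Ω
Parallel: admittances add. Y = 1/R + 1/(jωL) + jωC
Y = (0.2833 + j0.02677) S
|Y| = 0.2845 S → |Z| = 1/|Y| = 3.514 Ω, ∠Z = −∠Y = -5.398°

-5.398°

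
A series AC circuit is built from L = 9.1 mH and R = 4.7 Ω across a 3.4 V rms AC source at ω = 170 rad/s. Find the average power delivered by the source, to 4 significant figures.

X_L = ωL = 1.547 Ω
Z = 4.700 + j1.547 Ω
|Z| = √(4.700² + 1.547²) = 4.948 Ω
∠Z = arctan(1.547/4.700) = 18.22°
I = V/|Z| = 687.1 mA
P = VI cos φ = 3.4 × 0.6871 × cos(18.22°) = 2.219 W

2.219 W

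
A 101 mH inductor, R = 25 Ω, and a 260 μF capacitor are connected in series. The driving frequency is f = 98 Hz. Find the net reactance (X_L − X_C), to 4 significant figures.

ω = 2πf = 615.8 rad/s
X_L = ωL = 62.19 Ω
X_C = 1/(ωC) = 6.246 Ω
X = 62.19 − 6.246 = 55.94 Ω

55.94 Ω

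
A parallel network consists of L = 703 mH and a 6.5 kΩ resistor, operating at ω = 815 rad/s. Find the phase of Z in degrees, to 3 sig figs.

X_L = ωL = 573 Ω
Parallel: admittances add. Y = 1/R + 1/(jωL)
Y = (0.000154 − j0.00175) S
|Y| = 0.00175 S → |Z| = 1/|Y| = 571 Ω, ∠Z = −∠Y = 85.0°

85.0°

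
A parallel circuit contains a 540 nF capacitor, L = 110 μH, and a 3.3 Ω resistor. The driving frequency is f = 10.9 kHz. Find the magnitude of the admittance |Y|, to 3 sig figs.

318 mS

ω = 2πf = 68490 rad/s
X_L = ωL = 7.53 Ω
X_C = 1/(ωC) = 27.0 Ω
Parallel: admittances add. Y = 1/R + 1/(jωL) + jωC
Y = (0.303 − j0.0958) S
|Y| = 0.318 S → |Z| = 1/|Y| = 3.15 Ω, ∠Z = −∠Y = 17.5°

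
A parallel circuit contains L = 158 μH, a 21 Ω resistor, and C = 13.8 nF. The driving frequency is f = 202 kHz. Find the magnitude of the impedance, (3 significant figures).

20.3 Ω

ω = 2πf = 1.269e+06 rad/s
X_L = ωL = 201 Ω
X_C = 1/(ωC) = 57.1 Ω
Parallel: admittances add. Y = 1/R + 1/(jωL) + jωC
Y = (0.0476 + j0.0125) S
|Y| = 0.0492 S → |Z| = 1/|Y| = 20.3 Ω, ∠Z = −∠Y = -14.7°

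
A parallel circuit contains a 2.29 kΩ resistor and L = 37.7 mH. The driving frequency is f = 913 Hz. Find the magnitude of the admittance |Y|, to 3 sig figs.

ω = 2πf = 5737 rad/s
X_L = ωL = 216 Ω
Parallel: admittances add. Y = 1/R + 1/(jωL)
Y = (0.000437 − j0.00462) S
|Y| = 0.00464 S → |Z| = 1/|Y| = 215 Ω, ∠Z = −∠Y = 84.6°

4.64 mS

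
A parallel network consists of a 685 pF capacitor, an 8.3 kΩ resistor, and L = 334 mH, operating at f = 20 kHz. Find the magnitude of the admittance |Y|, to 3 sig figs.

ω = 2πf = 125700 rad/s
X_L = ωL = 42000 Ω
X_C = 1/(ωC) = 11600 Ω
Parallel: admittances add. Y = 1/R + 1/(jωL) + jωC
Y = (0.000120 + j6.23e-05) S
|Y| = 0.000136 S → |Z| = 1/|Y| = 7370 Ω, ∠Z = −∠Y = -27.3°

136 μS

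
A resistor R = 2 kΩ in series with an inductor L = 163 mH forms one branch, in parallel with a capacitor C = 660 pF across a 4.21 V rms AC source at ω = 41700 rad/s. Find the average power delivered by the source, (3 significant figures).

X_L = ωL = 6800 Ω
X_C = 1/(ωC) = 36300 Ω
Branch 1 (R+jX_L): Z₁ = 2000 + j6800 Ω, |Z₁| = 7090 Ω
Branch 2 (−jX_C): Z₂ = −j36300 Ω
Parallel: Z = Z₁Z₂/(Z₁+Z₂), |Z| = 8700 Ω, ∠Z = 69.7°
I = V/|Z| = 484 μA
P = VI cos φ = 4.21 × 0.000484 × cos(69.7°) = 706 μW

706 μW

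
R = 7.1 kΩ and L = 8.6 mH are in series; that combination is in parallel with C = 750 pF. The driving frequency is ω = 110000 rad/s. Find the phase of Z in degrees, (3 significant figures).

-24.8°

X_L = ωL = 946 Ω
X_C = 1/(ωC) = 12100 Ω
Branch 1 (R+jX_L): Z₁ = 7100 + j946 Ω, |Z₁| = 7160 Ω
Branch 2 (−jX_C): Z₂ = −j12100 Ω
Parallel: Z = Z₁Z₂/(Z₁+Z₂), |Z| = 6560 Ω, ∠Z = -24.8°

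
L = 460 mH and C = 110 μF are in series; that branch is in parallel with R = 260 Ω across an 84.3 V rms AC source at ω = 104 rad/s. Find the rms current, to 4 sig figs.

X_L = ωL = 47.84 Ω
X_C = 1/(ωC) = 87.41 Ω
Branch 1: Z₁ = R = 260.0 Ω
Branch 2 (series LC): Z₂ = j(X_L − X_C) = −j39.57 Ω
Parallel: Z = Z₁Z₂/(Z₁+Z₂), |Z| = 39.12 Ω, ∠Z = -81.35°
I = V/|Z| = 84.3/39.12 = 2.155 A

2.155 A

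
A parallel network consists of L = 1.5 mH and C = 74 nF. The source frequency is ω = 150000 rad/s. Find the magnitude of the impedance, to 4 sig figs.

X_L = ωL = 225.0 Ω
X_C = 1/(ωC) = 90.09 Ω
Parallel: admittances add. Y = 1/(jωL) + jωC
Y = (0 + j0.006656) S
|Y| = 0.006656 S → |Z| = 1/|Y| = 150.3 Ω, ∠Z = −∠Y = -90.00°

150.3 Ω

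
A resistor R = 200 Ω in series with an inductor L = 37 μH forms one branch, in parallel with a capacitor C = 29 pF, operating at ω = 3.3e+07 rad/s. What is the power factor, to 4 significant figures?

X_L = ωL = 1221 Ω
X_C = 1/(ωC) = 1045 Ω
Branch 1 (R+jX_L): Z₁ = 200.0 + j1221 Ω, |Z₁| = 1237 Ω
Branch 2 (−jX_C): Z₂ = −j1045 Ω
Parallel: Z = Z₁Z₂/(Z₁+Z₂), |Z| = 4852 Ω, ∠Z = -50.66°
cos φ = cos(-50.66°) = 0.6339

0.6339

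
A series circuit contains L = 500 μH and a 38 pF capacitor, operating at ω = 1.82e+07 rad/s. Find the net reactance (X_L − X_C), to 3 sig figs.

X_L = ωL = 9100 Ω
X_C = 1/(ωC) = 1450 Ω
X = 9100 − 1450 = 7650 Ω

7650 Ω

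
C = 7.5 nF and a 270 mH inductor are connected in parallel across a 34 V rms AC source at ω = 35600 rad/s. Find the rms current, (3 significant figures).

5.54 mA

X_L = ωL = 9610 Ω
X_C = 1/(ωC) = 3750 Ω
Parallel: admittances add. Y = 1/(jωL) + jωC
Y = (0 + j0.000163) S
|Y| = 0.000163 S → |Z| = 1/|Y| = 6140 Ω, ∠Z = −∠Y = -90.0°
I = V/|Z| = 34/6140 = 5.54 mA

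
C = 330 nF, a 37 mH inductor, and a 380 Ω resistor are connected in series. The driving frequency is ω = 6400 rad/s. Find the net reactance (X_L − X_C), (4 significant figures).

-236.7 Ω

X_L = ωL = 236.8 Ω
X_C = 1/(ωC) = 473.5 Ω
X = 236.8 − 473.5 = -236.7 Ω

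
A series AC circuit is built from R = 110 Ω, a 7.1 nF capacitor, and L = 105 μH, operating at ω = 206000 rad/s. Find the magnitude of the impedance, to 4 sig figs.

671.2 Ω

X_L = ωL = 21.63 Ω
X_C = 1/(ωC) = 683.7 Ω
Net reactance X = X_L − X_C = -662.1 Ω
Z = 110.0 − j662.1 Ω
|Z| = √(110.0² + 662.1²) = 671.2 Ω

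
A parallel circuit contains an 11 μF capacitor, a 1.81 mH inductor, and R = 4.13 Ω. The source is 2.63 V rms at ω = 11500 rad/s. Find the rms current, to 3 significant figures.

669 mA

X_L = ωL = 20.8 Ω
X_C = 1/(ωC) = 7.91 Ω
Parallel: admittances add. Y = 1/R + 1/(jωL) + jωC
Y = (0.242 + j0.0785) S
|Y| = 0.255 S → |Z| = 1/|Y| = 3.93 Ω, ∠Z = −∠Y = -18.0°
I = V/|Z| = 2.63/3.93 = 669 mA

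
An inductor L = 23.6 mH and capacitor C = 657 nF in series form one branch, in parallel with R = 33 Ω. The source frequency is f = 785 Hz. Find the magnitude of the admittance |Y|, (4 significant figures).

30.75 mS

ω = 2πf = 4932 rad/s
X_L = ωL = 116.4 Ω
X_C = 1/(ωC) = 308.6 Ω
Branch 1: Z₁ = R = 33.00 Ω
Branch 2 (series LC): Z₂ = j(X_L − X_C) = −j192.2 Ω
Parallel: Z = Z₁Z₂/(Z₁+Z₂), |Z| = 32.52 Ω, ∠Z = -9.743°
|Y| = 1/|Z| = 30.75 mS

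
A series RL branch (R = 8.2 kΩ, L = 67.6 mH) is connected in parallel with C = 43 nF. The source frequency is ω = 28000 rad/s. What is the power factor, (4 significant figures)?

X_L = ωL = 1893 Ω
X_C = 1/(ωC) = 830.6 Ω
Branch 1 (R+jX_L): Z₁ = 8200 + j1893 Ω, |Z₁| = 8416 Ω
Branch 2 (−jX_C): Z₂ = −j830.6 Ω
Parallel: Z = Z₁Z₂/(Z₁+Z₂), |Z| = 845.3 Ω, ∠Z = -84.38°
cos φ = cos(-84.38°) = 0.09788

0.09788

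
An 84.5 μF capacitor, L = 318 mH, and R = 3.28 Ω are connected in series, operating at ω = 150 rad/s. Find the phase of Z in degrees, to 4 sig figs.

X_L = ωL = 47.70 Ω
X_C = 1/(ωC) = 78.90 Ω
Net reactance X = X_L − X_C = -31.20 Ω
Z = 3.280 − j31.20 Ω
|Z| = √(3.280² + 31.20²) = 31.37 Ω
∠Z = arctan(-31.20/3.280) = -84.00°

-84.00°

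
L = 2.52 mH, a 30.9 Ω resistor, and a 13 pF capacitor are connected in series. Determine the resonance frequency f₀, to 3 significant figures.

ω₀ = 1/√(LC) = 1/√(0.00252 × 1.3e-11) = 5.525e+06 rad/s
f₀ = ω₀/(2π) = 879 kHz

879 kHz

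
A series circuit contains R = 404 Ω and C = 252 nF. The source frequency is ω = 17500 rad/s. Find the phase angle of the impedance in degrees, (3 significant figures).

-29.3°

X_C = 1/(ωC) = 227 Ω
Z = 404 − j227 Ω
|Z| = √(404² + 227²) = 463 Ω
∠Z = arctan(-227/404) = -29.3°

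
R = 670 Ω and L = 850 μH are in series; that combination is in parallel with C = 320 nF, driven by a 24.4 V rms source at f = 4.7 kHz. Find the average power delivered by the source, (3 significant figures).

887 mW

ω = 2πf = 29530 rad/s
X_L = ωL = 25.1 Ω
X_C = 1/(ωC) = 106 Ω
Branch 1 (R+jX_L): Z₁ = 670 + j25.1 Ω, |Z₁| = 670 Ω
Branch 2 (−jX_C): Z₂ = −j106 Ω
Parallel: Z = Z₁Z₂/(Z₁+Z₂), |Z| = 105 Ω, ∠Z = -81.0°
I = V/|Z| = 232 mA
P = VI cos φ = 24.4 × 0.232 × cos(-81.0°) = 887 mW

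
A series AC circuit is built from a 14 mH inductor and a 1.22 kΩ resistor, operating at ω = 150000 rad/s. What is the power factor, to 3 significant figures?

X_L = ωL = 2100 Ω
Z = 1220 + j2100 Ω
|Z| = √(1220² + 2100²) = 2430 Ω
∠Z = arctan(2100/1220) = 59.8°
cos φ = cos(59.8°) = 0.502

0.502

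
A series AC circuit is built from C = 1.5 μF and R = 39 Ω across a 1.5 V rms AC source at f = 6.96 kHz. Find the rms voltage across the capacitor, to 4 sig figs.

0.5461 V

ω = 2πf = 43730 rad/s
X_C = 1/(ωC) = 15.24 Ω
Z = 39.00 − j15.24 Ω
|Z| = √(39.00² + 15.24²) = 41.87 Ω
I = V/|Z| = 35.82 mA
V_C = I·|Z_C| = 0.03582 × 15.24 = 0.5461 V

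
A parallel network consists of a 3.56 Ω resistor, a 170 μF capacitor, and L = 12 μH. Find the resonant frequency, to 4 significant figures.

ω₀ = 1/√(LC) = 1/√(1.2e-05 × 0.00017) = 22140 rad/s
f₀ = ω₀/(2π) = 3.524 kHz

3.524 kHz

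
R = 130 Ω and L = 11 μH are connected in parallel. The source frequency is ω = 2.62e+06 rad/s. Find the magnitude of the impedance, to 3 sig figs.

X_L = ωL = 28.8 Ω
Parallel: admittances add. Y = 1/R + 1/(jωL)
Y = (0.00769 − j0.0347) S
|Y| = 0.0355 S → |Z| = 1/|Y| = 28.1 Ω, ∠Z = −∠Y = 77.5°

28.1 Ω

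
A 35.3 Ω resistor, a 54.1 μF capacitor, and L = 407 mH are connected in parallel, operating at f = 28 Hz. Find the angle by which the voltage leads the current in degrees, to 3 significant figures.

8.92°

ω = 2πf = 175.9 rad/s
X_L = ωL = 71.6 Ω
X_C = 1/(ωC) = 105 Ω
Parallel: admittances add. Y = 1/R + 1/(jωL) + jωC
Y = (0.0283 − j0.00445) S
|Y| = 0.0287 S → |Z| = 1/|Y| = 34.9 Ω, ∠Z = −∠Y = 8.92°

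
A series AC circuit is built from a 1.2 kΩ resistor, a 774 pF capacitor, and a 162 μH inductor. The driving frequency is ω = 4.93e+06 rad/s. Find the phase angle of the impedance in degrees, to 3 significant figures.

24.1°

X_L = ωL = 799 Ω
X_C = 1/(ωC) = 262 Ω
Net reactance X = X_L − X_C = 537 Ω
Z = 1200 + j537 Ω
|Z| = √(1200² + 537²) = 1310 Ω
∠Z = arctan(537/1200) = 24.1°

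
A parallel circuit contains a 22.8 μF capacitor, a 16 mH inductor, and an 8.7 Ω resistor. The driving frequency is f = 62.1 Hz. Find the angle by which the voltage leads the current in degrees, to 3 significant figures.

ω = 2πf = 390.2 rad/s
X_L = ωL = 6.24 Ω
X_C = 1/(ωC) = 112 Ω
Parallel: admittances add. Y = 1/R + 1/(jωL) + jωC
Y = (0.115 − j0.151) S
|Y| = 0.190 S → |Z| = 1/|Y| = 5.26 Ω, ∠Z = −∠Y = 52.8°

52.8°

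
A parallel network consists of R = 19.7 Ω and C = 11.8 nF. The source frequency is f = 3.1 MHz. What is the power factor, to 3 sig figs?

ω = 2πf = 1.948e+07 rad/s
X_C = 1/(ωC) = 4.35 Ω
Parallel: admittances add. Y = 1/R + jωC
Y = (0.0508 + j0.230) S
|Y| = 0.235 S → |Z| = 1/|Y| = 4.25 Ω, ∠Z = −∠Y = -77.5°
cos φ = cos(-77.5°) = 0.216

0.216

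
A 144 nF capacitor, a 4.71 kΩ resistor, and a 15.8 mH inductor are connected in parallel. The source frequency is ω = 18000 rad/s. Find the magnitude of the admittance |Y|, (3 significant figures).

X_L = ωL = 284 Ω
X_C = 1/(ωC) = 386 Ω
Parallel: admittances add. Y = 1/R + 1/(jωL) + jωC
Y = (0.000212 − j0.000924) S
|Y| = 0.000948 S → |Z| = 1/|Y| = 1050 Ω, ∠Z = −∠Y = 77.1°

948 μS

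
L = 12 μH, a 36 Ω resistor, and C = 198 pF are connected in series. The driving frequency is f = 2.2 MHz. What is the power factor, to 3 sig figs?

0.178

ω = 2πf = 1.382e+07 rad/s
X_L = ωL = 166 Ω
X_C = 1/(ωC) = 365 Ω
Net reactance X = X_L − X_C = -199 Ω
Z = 36.0 − j199 Ω
|Z| = √(36.0² + 199²) = 203 Ω
∠Z = arctan(-199/36.0) = -79.8°
cos φ = cos(-79.8°) = 0.178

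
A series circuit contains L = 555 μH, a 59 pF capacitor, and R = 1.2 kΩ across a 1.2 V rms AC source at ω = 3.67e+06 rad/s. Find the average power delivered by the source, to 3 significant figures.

213 μW

X_L = ωL = 2040 Ω
X_C = 1/(ωC) = 4620 Ω
Net reactance X = X_L − X_C = -2580 Ω
Z = 1200 − j2580 Ω
|Z| = √(1200² + 2580²) = 2850 Ω
∠Z = arctan(-2580/1200) = -65.1°
I = V/|Z| = 422 μA
P = VI cos φ = 1.2 × 0.000422 × cos(-65.1°) = 213 μW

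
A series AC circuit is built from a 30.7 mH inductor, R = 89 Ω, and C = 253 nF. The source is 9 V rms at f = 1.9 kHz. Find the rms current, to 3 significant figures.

94.0 mA

ω = 2πf = 11940 rad/s
X_L = ωL = 366 Ω
X_C = 1/(ωC) = 331 Ω
Net reactance X = X_L − X_C = 35.4 Ω
Z = 89.0 + j35.4 Ω
|Z| = √(89.0² + 35.4²) = 95.8 Ω
I = V/|Z| = 9/95.8 = 94.0 mA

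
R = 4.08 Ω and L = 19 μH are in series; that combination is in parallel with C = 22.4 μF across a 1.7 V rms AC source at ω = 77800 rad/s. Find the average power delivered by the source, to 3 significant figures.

626 mW

X_L = ωL = 1.48 Ω
X_C = 1/(ωC) = 0.574 Ω
Branch 1 (R+jX_L): Z₁ = 4.08 + j1.48 Ω, |Z₁| = 4.34 Ω
Branch 2 (−jX_C): Z₂ = −j0.574 Ω
Parallel: Z = Z₁Z₂/(Z₁+Z₂), |Z| = 0.596 Ω, ∠Z = -82.6°
I = V/|Z| = 2.85 A
P = VI cos φ = 1.7 × 2.85 × cos(-82.6°) = 626 mW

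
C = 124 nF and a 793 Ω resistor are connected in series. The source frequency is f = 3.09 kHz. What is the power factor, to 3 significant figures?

ω = 2πf = 19420 rad/s
X_C = 1/(ωC) = 415 Ω
Z = 793 − j415 Ω
|Z| = √(793² + 415²) = 895 Ω
∠Z = arctan(-415/793) = -27.6°
cos φ = cos(-27.6°) = 0.886

0.886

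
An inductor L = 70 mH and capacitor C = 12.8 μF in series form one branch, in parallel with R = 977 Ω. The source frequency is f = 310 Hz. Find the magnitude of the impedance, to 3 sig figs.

95.8 Ω

ω = 2πf = 1948 rad/s
X_L = ωL = 136 Ω
X_C = 1/(ωC) = 40.1 Ω
Branch 1: Z₁ = R = 977 Ω
Branch 2 (series LC): Z₂ = j(X_L − X_C) = j96.2 Ω
Parallel: Z = Z₁Z₂/(Z₁+Z₂), |Z| = 95.8 Ω, ∠Z = 84.4°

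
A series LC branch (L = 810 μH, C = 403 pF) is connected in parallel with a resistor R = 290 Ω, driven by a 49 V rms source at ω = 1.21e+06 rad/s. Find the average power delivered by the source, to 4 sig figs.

8.279 W

X_L = ωL = 980.1 Ω
X_C = 1/(ωC) = 2051 Ω
Branch 1: Z₁ = R = 290.0 Ω
Branch 2 (series LC): Z₂ = j(X_L − X_C) = −j1071 Ω
Parallel: Z = Z₁Z₂/(Z₁+Z₂), |Z| = 279.9 Ω, ∠Z = -15.16°
I = V/|Z| = 175.1 mA
P = VI cos φ = 49 × 0.1751 × cos(-15.16°) = 8.279 W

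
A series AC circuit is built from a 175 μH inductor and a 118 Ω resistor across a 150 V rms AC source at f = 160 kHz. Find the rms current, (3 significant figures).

ω = 2πf = 1.005e+06 rad/s
X_L = ωL = 176 Ω
Z = 118 + j176 Ω
|Z| = √(118² + 176²) = 212 Ω
I = V/|Z| = 150/212 = 708 mA

708 mA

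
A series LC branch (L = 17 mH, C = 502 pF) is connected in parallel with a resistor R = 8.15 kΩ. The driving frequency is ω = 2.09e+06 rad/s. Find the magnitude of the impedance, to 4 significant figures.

X_L = ωL = 35530 Ω
X_C = 1/(ωC) = 953.1 Ω
Branch 1: Z₁ = R = 8150 Ω
Branch 2 (series LC): Z₂ = j(X_L − X_C) = j34580 Ω
Parallel: Z = Z₁Z₂/(Z₁+Z₂), |Z| = 7933 Ω, ∠Z = 13.26°

7933 Ω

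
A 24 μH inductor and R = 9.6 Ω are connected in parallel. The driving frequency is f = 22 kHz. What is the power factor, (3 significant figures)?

0.327

ω = 2πf = 138200 rad/s
X_L = ωL = 3.32 Ω
Parallel: admittances add. Y = 1/R + 1/(jωL)
Y = (0.104 − j0.301) S
|Y| = 0.319 S → |Z| = 1/|Y| = 3.14 Ω, ∠Z = −∠Y = 70.9°
cos φ = cos(70.9°) = 0.327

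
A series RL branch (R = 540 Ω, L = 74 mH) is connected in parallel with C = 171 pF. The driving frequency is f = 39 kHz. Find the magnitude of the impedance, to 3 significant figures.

ω = 2πf = 245000 rad/s
X_L = ωL = 18100 Ω
X_C = 1/(ωC) = 23900 Ω
Branch 1 (R+jX_L): Z₁ = 540 + j18100 Ω, |Z₁| = 18100 Ω
Branch 2 (−jX_C): Z₂ = −j23900 Ω
Parallel: Z = Z₁Z₂/(Z₁+Z₂), |Z| = 75200 Ω, ∠Z = 82.9°

75200 Ω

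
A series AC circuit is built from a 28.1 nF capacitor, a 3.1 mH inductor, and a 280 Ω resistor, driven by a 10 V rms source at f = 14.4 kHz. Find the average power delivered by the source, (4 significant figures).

307.2 mW

ω = 2πf = 90480 rad/s
X_L = ωL = 280.5 Ω
X_C = 1/(ωC) = 393.3 Ω
Net reactance X = X_L − X_C = -112.8 Ω
Z = 280.0 − j112.8 Ω
|Z| = √(280.0² + 112.8²) = 301.9 Ω
∠Z = arctan(-112.8/280.0) = -21.95°
I = V/|Z| = 33.13 mA
P = VI cos φ = 10 × 0.03313 × cos(-21.95°) = 307.2 mW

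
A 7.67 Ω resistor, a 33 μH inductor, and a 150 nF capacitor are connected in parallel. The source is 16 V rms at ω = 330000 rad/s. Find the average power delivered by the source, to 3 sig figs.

X_L = ωL = 10.9 Ω
X_C = 1/(ωC) = 20.2 Ω
Parallel: admittances add. Y = 1/R + 1/(jωL) + jωC
Y = (0.130 − j0.0423) S
|Y| = 0.137 S → |Z| = 1/|Y| = 7.30 Ω, ∠Z = −∠Y = 18.0°
I = V/|Z| = 2.19 A
P = VI cos φ = 16 × 2.19 × cos(18.0°) = 33.4 W

33.4 W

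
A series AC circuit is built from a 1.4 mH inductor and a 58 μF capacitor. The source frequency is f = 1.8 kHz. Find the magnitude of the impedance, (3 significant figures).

ω = 2πf = 11310 rad/s
X_L = ωL = 15.8 Ω
X_C = 1/(ωC) = 1.52 Ω
Net reactance X = X_L − X_C = 14.3 Ω
Z = j14.3 Ω
|Z| = √(0² + 14.3²) = 14.3 Ω

14.3 Ω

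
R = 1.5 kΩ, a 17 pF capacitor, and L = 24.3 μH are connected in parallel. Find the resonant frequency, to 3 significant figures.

7.83 MHz

ω₀ = 1/√(LC) = 1/√(2.43e-05 × 1.7e-11) = 4.92e+07 rad/s
f₀ = ω₀/(2π) = 7.83 MHz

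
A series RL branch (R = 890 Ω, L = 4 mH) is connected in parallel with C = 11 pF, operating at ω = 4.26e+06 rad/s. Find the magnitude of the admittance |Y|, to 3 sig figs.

12.1 μS

X_L = ωL = 17000 Ω
X_C = 1/(ωC) = 21300 Ω
Branch 1 (R+jX_L): Z₁ = 890 + j17000 Ω, |Z₁| = 17100 Ω
Branch 2 (−jX_C): Z₂ = −j21300 Ω
Parallel: Z = Z₁Z₂/(Z₁+Z₂), |Z| = 82900 Ω, ∠Z = 75.3°
|Y| = 1/|Z| = 12.1 μS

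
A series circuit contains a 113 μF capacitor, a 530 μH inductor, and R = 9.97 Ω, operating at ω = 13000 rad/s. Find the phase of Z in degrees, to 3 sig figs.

X_L = ωL = 6.89 Ω
X_C = 1/(ωC) = 0.681 Ω
Net reactance X = X_L − X_C = 6.21 Ω
Z = 9.97 + j6.21 Ω
|Z| = √(9.97² + 6.21²) = 11.7 Ω
∠Z = arctan(6.21/9.97) = 31.9°

31.9°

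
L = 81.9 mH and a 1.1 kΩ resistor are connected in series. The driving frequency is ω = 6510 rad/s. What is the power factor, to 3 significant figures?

X_L = ωL = 533 Ω
Z = 1100 + j533 Ω
|Z| = √(1100² + 533²) = 1220 Ω
∠Z = arctan(533/1100) = 25.9°
cos φ = cos(25.9°) = 0.900

0.900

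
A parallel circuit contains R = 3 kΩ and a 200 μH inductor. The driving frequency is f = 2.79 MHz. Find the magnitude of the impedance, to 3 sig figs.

ω = 2πf = 1.753e+07 rad/s
X_L = ωL = 3510 Ω
Parallel: admittances add. Y = 1/R + 1/(jωL)
Y = (0.000333 − j0.000285) S
|Y| = 0.000439 S → |Z| = 1/|Y| = 2280 Ω, ∠Z = −∠Y = 40.6°

2280 Ω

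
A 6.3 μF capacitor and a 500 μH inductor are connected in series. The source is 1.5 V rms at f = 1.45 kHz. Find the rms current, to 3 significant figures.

ω = 2πf = 9111 rad/s
X_L = ωL = 4.56 Ω
X_C = 1/(ωC) = 17.4 Ω
Net reactance X = X_L − X_C = -12.9 Ω
Z = − j12.9 Ω
|Z| = √(0² + 12.9²) = 12.9 Ω
I = V/|Z| = 1.5/12.9 = 117 mA

117 mA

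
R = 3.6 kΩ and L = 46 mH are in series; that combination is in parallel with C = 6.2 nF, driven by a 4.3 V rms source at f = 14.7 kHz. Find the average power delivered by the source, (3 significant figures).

ω = 2πf = 92360 rad/s
X_L = ωL = 4250 Ω
X_C = 1/(ωC) = 1750 Ω
Branch 1 (R+jX_L): Z₁ = 3600 + j4250 Ω, |Z₁| = 5570 Ω
Branch 2 (−jX_C): Z₂ = −j1750 Ω
Parallel: Z = Z₁Z₂/(Z₁+Z₂), |Z| = 2220 Ω, ∠Z = -75.1°
I = V/|Z| = 1.94 mA
P = VI cos φ = 4.3 × 0.00194 × cos(-75.1°) = 2.15 mW

2.15 mW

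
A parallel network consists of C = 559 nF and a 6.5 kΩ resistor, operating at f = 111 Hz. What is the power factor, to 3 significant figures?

ω = 2πf = 697.4 rad/s
X_C = 1/(ωC) = 2560 Ω
Parallel: admittances add. Y = 1/R + jωC
Y = (0.000154 + j0.000390) S
|Y| = 0.000419 S → |Z| = 1/|Y| = 2390 Ω, ∠Z = −∠Y = -68.5°
cos φ = cos(-68.5°) = 0.367

0.367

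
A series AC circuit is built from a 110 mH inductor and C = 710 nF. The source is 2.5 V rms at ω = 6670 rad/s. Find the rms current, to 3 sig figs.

4.78 mA

X_L = ωL = 734 Ω
X_C = 1/(ωC) = 211 Ω
Net reactance X = X_L − X_C = 523 Ω
Z = j523 Ω
|Z| = √(0² + 523²) = 523 Ω
I = V/|Z| = 2.5/523 = 4.78 mA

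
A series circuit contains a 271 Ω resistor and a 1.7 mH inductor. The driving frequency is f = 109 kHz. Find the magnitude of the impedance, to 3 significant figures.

1200 Ω

ω = 2πf = 684900 rad/s
X_L = ωL = 1160 Ω
Z = 271 + j1160 Ω
|Z| = √(271² + 1160²) = 1200 Ω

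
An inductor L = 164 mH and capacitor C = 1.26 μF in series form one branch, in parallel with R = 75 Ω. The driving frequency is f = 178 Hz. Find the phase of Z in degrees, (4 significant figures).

ω = 2πf = 1118 rad/s
X_L = ωL = 183.4 Ω
X_C = 1/(ωC) = 709.6 Ω
Branch 1: Z₁ = R = 75.00 Ω
Branch 2 (series LC): Z₂ = j(X_L − X_C) = −j526.2 Ω
Parallel: Z = Z₁Z₂/(Z₁+Z₂), |Z| = 74.25 Ω, ∠Z = -8.112°

-8.112°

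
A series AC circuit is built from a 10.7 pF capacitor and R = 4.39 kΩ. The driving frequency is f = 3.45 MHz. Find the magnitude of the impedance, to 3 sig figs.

6150 Ω

ω = 2πf = 2.168e+07 rad/s
X_C = 1/(ωC) = 4310 Ω
Z = 4390 − j4310 Ω
|Z| = √(4390² + 4310²) = 6150 Ω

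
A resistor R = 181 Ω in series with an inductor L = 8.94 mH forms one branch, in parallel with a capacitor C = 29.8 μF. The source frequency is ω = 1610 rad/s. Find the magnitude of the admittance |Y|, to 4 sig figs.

47.86 mS

X_L = ωL = 14.39 Ω
X_C = 1/(ωC) = 20.84 Ω
Branch 1 (R+jX_L): Z₁ = 181.0 + j14.39 Ω, |Z₁| = 181.6 Ω
Branch 2 (−jX_C): Z₂ = −j20.84 Ω
Parallel: Z = Z₁Z₂/(Z₁+Z₂), |Z| = 20.90 Ω, ∠Z = -83.41°
|Y| = 1/|Z| = 47.86 mS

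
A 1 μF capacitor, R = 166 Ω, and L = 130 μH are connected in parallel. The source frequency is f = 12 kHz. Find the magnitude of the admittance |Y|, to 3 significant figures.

ω = 2πf = 75400 rad/s
X_L = ωL = 9.80 Ω
X_C = 1/(ωC) = 13.3 Ω
Parallel: admittances add. Y = 1/R + 1/(jωL) + jωC
Y = (0.00602 − j0.0266) S
|Y| = 0.0273 S → |Z| = 1/|Y| = 36.6 Ω, ∠Z = −∠Y = 77.3°

27.3 mS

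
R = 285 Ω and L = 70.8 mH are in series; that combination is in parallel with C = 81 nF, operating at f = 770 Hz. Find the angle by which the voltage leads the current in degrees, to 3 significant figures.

42.9°

ω = 2πf = 4838 rad/s
X_L = ωL = 343 Ω
X_C = 1/(ωC) = 2550 Ω
Branch 1 (R+jX_L): Z₁ = 285 + j343 Ω, |Z₁| = 446 Ω
Branch 2 (−jX_C): Z₂ = −j2550 Ω
Parallel: Z = Z₁Z₂/(Z₁+Z₂), |Z| = 510 Ω, ∠Z = 42.9°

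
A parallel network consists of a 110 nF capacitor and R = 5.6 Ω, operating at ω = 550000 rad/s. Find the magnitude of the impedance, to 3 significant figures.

X_C = 1/(ωC) = 16.5 Ω
Parallel: admittances add. Y = 1/R + jωC
Y = (0.179 + j0.0605) S
|Y| = 0.189 S → |Z| = 1/|Y| = 5.30 Ω, ∠Z = −∠Y = -18.7°

5.30 Ω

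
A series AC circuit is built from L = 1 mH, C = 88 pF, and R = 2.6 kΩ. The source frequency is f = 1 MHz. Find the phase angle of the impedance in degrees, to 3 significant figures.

ω = 2πf = 6.283e+06 rad/s
X_L = ωL = 6280 Ω
X_C = 1/(ωC) = 1810 Ω
Net reactance X = X_L − X_C = 4470 Ω
Z = 2600 + j4470 Ω
|Z| = √(2600² + 4470²) = 5180 Ω
∠Z = arctan(4470/2600) = 59.8°

59.8°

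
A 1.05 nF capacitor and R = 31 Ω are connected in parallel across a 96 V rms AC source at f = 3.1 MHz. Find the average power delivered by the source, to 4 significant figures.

297.3 W

ω = 2πf = 1.948e+07 rad/s
X_C = 1/(ωC) = 48.90 Ω
Parallel: admittances add. Y = 1/R + jωC
Y = (0.03226 + j0.02045) S
|Y| = 0.03819 S → |Z| = 1/|Y| = 26.18 Ω, ∠Z = −∠Y = -32.37°
I = V/|Z| = 3.667 A
P = VI cos φ = 96 × 3.667 × cos(-32.37°) = 297.3 W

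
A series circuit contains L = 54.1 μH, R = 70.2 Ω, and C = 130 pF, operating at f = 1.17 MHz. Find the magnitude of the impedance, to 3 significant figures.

652 Ω

ω = 2πf = 7.351e+06 rad/s
X_L = ωL = 398 Ω
X_C = 1/(ωC) = 1050 Ω
Net reactance X = X_L − X_C = -649 Ω
Z = 70.2 − j649 Ω
|Z| = √(70.2² + 649²) = 652 Ω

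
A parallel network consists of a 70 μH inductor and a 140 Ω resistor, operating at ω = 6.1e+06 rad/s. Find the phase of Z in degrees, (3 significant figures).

X_L = ωL = 427 Ω
Parallel: admittances add. Y = 1/R + 1/(jωL)
Y = (0.00714 − j0.00234) S
|Y| = 0.00752 S → |Z| = 1/|Y| = 133 Ω, ∠Z = −∠Y = 18.2°

18.2°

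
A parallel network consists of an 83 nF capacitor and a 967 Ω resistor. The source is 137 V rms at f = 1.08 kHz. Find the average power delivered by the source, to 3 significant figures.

ω = 2πf = 6786 rad/s
X_C = 1/(ωC) = 1780 Ω
Parallel: admittances add. Y = 1/R + jωC
Y = (0.00103 + j0.000563) S
|Y| = 0.00118 S → |Z| = 1/|Y| = 849 Ω, ∠Z = −∠Y = -28.6°
I = V/|Z| = 161 mA
P = VI cos φ = 137 × 0.161 × cos(-28.6°) = 19.4 W

19.4 W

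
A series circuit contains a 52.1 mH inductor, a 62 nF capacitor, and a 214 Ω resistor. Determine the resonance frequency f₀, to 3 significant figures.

2.80 kHz

ω₀ = 1/√(LC) = 1/√(0.0521 × 6.2e-08) = 17590 rad/s
f₀ = ω₀/(2π) = 2.80 kHz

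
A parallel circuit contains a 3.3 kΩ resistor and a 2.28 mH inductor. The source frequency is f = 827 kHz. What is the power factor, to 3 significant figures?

ω = 2πf = 5.196e+06 rad/s
X_L = ωL = 11800 Ω
Parallel: admittances add. Y = 1/R + 1/(jωL)
Y = (0.000303 − j8.44e-05) S
|Y| = 0.000315 S → |Z| = 1/|Y| = 3180 Ω, ∠Z = −∠Y = 15.6°
cos φ = cos(15.6°) = 0.963

0.963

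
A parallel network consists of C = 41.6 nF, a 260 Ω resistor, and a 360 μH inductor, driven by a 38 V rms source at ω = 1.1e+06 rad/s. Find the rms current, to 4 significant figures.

1.649 A

X_L = ωL = 396.0 Ω
X_C = 1/(ωC) = 21.85 Ω
Parallel: admittances add. Y = 1/R + 1/(jωL) + jωC
Y = (0.003846 + j0.04323) S
|Y| = 0.04341 S → |Z| = 1/|Y| = 23.04 Ω, ∠Z = −∠Y = -84.92°
I = V/|Z| = 38/23.04 = 1.649 A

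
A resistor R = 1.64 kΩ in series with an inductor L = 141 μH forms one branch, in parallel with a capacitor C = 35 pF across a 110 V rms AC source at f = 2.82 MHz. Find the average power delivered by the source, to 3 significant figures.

ω = 2πf = 1.772e+07 rad/s
X_L = ωL = 2500 Ω
X_C = 1/(ωC) = 1610 Ω
Branch 1 (R+jX_L): Z₁ = 1640 + j2500 Ω, |Z₁| = 2990 Ω
Branch 2 (−jX_C): Z₂ = −j1610 Ω
Parallel: Z = Z₁Z₂/(Z₁+Z₂), |Z| = 2590 Ω, ∠Z = -61.7°
I = V/|Z| = 42.5 mA
P = VI cos φ = 110 × 0.0425 × cos(-61.7°) = 2.22 W

2.22 W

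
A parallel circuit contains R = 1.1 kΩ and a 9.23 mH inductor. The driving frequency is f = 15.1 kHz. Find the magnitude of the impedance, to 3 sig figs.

ω = 2πf = 94880 rad/s
X_L = ωL = 876 Ω
Parallel: admittances add. Y = 1/R + 1/(jωL)
Y = (0.000909 − j0.00114) S
|Y| = 0.00146 S → |Z| = 1/|Y| = 685 Ω, ∠Z = −∠Y = 51.5°

685 Ω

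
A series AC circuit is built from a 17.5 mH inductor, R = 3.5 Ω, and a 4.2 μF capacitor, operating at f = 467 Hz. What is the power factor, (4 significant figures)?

ω = 2πf = 2934 rad/s
X_L = ωL = 51.35 Ω
X_C = 1/(ωC) = 81.14 Ω
Net reactance X = X_L − X_C = -29.79 Ω
Z = 3.500 − j29.79 Ω
|Z| = √(3.500² + 29.79²) = 30.00 Ω
∠Z = arctan(-29.79/3.500) = -83.30°
cos φ = cos(-83.30°) = 0.1167

0.1167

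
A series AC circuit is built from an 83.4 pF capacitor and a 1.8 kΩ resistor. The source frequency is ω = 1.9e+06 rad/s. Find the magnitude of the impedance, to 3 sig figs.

X_C = 1/(ωC) = 6310 Ω
Z = 1800 − j6310 Ω
|Z| = √(1800² + 6310²) = 6560 Ω

6560 Ω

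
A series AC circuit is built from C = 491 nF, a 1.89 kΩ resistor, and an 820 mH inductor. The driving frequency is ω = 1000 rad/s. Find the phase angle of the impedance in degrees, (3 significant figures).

-32.8°

X_L = ωL = 820 Ω
X_C = 1/(ωC) = 2040 Ω
Net reactance X = X_L − X_C = -1220 Ω
Z = 1890 − j1220 Ω
|Z| = √(1890² + 1220²) = 2250 Ω
∠Z = arctan(-1220/1890) = -32.8°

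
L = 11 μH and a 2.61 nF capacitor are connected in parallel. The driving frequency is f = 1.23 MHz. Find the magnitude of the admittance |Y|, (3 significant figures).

8.41 mS

ω = 2πf = 7.728e+06 rad/s
X_L = ωL = 85.0 Ω
X_C = 1/(ωC) = 49.6 Ω
Parallel: admittances add. Y = 1/(jωL) + jωC
Y = (0 + j0.00841) S
|Y| = 0.00841 S → |Z| = 1/|Y| = 119 Ω, ∠Z = −∠Y = -90.0°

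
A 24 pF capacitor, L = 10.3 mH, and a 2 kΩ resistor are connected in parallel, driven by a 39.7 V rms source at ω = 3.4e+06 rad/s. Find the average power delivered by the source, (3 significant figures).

X_L = ωL = 35000 Ω
X_C = 1/(ωC) = 12300 Ω
Parallel: admittances add. Y = 1/R + 1/(jωL) + jωC
Y = (0.000500 + j5.3e-05) S
|Y| = 0.000503 S → |Z| = 1/|Y| = 1990 Ω, ∠Z = −∠Y = -6.06°
I = V/|Z| = 20.0 mA
P = VI cos φ = 39.7 × 0.0200 × cos(-6.06°) = 788 mW

788 mW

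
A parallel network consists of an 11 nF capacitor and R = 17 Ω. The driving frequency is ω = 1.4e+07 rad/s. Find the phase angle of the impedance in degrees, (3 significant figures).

-69.1°

X_C = 1/(ωC) = 6.49 Ω
Parallel: admittances add. Y = 1/R + jωC
Y = (0.0588 + j0.154) S
|Y| = 0.165 S → |Z| = 1/|Y| = 6.07 Ω, ∠Z = −∠Y = -69.1°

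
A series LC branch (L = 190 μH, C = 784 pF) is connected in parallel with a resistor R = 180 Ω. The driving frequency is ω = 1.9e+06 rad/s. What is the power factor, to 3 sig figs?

0.865

X_L = ωL = 361 Ω
X_C = 1/(ωC) = 671 Ω
Branch 1: Z₁ = R = 180 Ω
Branch 2 (series LC): Z₂ = j(X_L − X_C) = −j310 Ω
Parallel: Z = Z₁Z₂/(Z₁+Z₂), |Z| = 156 Ω, ∠Z = -30.1°
cos φ = cos(-30.1°) = 0.865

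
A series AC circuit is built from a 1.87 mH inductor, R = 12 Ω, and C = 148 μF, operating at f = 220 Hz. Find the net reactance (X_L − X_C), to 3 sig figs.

-2.30 Ω

ω = 2πf = 1382 rad/s
X_L = ωL = 2.58 Ω
X_C = 1/(ωC) = 4.89 Ω
X = 2.58 − 4.89 = -2.30 Ω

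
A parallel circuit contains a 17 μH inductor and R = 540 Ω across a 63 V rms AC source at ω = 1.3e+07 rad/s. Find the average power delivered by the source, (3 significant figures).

X_L = ωL = 221 Ω
Parallel: admittances add. Y = 1/R + 1/(jωL)
Y = (0.00185 − j0.00452) S
|Y| = 0.00489 S → |Z| = 1/|Y| = 205 Ω, ∠Z = −∠Y = 67.7°
I = V/|Z| = 308 mA
P = VI cos φ = 63 × 0.308 × cos(67.7°) = 7.35 W

7.35 W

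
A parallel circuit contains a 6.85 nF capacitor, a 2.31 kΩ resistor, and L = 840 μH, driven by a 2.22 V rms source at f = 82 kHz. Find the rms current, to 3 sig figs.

ω = 2πf = 515200 rad/s
X_L = ωL = 433 Ω
X_C = 1/(ωC) = 283 Ω
Parallel: admittances add. Y = 1/R + 1/(jωL) + jωC
Y = (0.000433 + j0.00122) S
|Y| = 0.00129 S → |Z| = 1/|Y| = 773 Ω, ∠Z = −∠Y = -70.4°
I = V/|Z| = 2.22/773 = 2.87 mA

2.87 mA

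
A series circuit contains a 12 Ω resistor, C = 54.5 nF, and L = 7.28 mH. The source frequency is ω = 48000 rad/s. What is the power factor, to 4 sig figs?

0.3434

X_L = ωL = 349.4 Ω
X_C = 1/(ωC) = 382.3 Ω
Net reactance X = X_L − X_C = -32.82 Ω
Z = 12.00 − j32.82 Ω
|Z| = √(12.00² + 32.82²) = 34.95 Ω
∠Z = arctan(-32.82/12.00) = -69.92°
cos φ = cos(-69.92°) = 0.3434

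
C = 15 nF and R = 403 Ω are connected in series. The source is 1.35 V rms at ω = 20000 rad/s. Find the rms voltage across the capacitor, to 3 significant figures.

X_C = 1/(ωC) = 3330 Ω
Z = 403 − j3330 Ω
|Z| = √(403² + 3330²) = 3360 Ω
I = V/|Z| = 402 μA
V_C = I·|Z_C| = 0.000402 × 3330 = 1.34 V

1.34 V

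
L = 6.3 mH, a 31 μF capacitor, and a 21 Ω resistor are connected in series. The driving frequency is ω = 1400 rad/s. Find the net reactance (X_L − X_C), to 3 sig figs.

-14.2 Ω

X_L = ωL = 8.82 Ω
X_C = 1/(ωC) = 23.0 Ω
X = 8.82 − 23.0 = -14.2 Ω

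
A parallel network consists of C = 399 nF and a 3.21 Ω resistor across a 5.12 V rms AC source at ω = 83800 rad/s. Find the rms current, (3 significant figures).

X_C = 1/(ωC) = 29.9 Ω
Parallel: admittances add. Y = 1/R + jωC
Y = (0.312 + j0.0334) S
|Y| = 0.313 S → |Z| = 1/|Y| = 3.19 Ω, ∠Z = −∠Y = -6.13°
I = V/|Z| = 5.12/3.19 = 1.60 A

1.60 A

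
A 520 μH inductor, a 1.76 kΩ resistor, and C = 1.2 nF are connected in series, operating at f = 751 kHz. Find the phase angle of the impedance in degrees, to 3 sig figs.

ω = 2πf = 4.719e+06 rad/s
X_L = ωL = 2450 Ω
X_C = 1/(ωC) = 177 Ω
Net reactance X = X_L − X_C = 2280 Ω
Z = 1760 + j2280 Ω
|Z| = √(1760² + 2280²) = 2880 Ω
∠Z = arctan(2280/1760) = 52.3°

52.3°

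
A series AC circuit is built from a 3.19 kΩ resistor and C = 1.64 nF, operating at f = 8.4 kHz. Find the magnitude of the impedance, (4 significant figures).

ω = 2πf = 52780 rad/s
X_C = 1/(ωC) = 11550 Ω
Z = 3190 − j11550 Ω
|Z| = √(3190² + 11550²) = 11990 Ω

11990 Ω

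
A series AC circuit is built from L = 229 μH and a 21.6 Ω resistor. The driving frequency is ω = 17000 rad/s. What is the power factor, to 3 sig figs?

X_L = ωL = 3.89 Ω
Z = 21.6 + j3.89 Ω
|Z| = √(21.6² + 3.89²) = 21.9 Ω
∠Z = arctan(3.89/21.6) = 10.2°
cos φ = cos(10.2°) = 0.984

0.984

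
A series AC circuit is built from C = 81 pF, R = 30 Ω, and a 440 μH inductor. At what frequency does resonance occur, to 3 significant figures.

843 kHz

ω₀ = 1/√(LC) = 1/√(0.00044 × 8.1e-11) = 5.297e+06 rad/s
f₀ = ω₀/(2π) = 843 kHz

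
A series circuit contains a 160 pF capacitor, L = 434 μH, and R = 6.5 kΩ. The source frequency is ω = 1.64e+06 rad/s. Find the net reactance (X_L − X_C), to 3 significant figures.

X_L = ωL = 712 Ω
X_C = 1/(ωC) = 3810 Ω
X = 712 − 3810 = -3100 Ω

-3100 Ω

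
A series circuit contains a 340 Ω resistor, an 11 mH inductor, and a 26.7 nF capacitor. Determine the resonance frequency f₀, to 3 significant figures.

ω₀ = 1/√(LC) = 1/√(0.011 × 2.67e-08) = 58350 rad/s
f₀ = ω₀/(2π) = 9.29 kHz

9.29 kHz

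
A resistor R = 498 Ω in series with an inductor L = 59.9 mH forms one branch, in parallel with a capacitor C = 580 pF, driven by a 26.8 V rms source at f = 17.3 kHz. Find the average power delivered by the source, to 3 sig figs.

8.39 mW

ω = 2πf = 108700 rad/s
X_L = ωL = 6510 Ω
X_C = 1/(ωC) = 15900 Ω
Branch 1 (R+jX_L): Z₁ = 498 + j6510 Ω, |Z₁| = 6530 Ω
Branch 2 (−jX_C): Z₂ = −j15900 Ω
Parallel: Z = Z₁Z₂/(Z₁+Z₂), |Z| = 11100 Ω, ∠Z = 82.6°
I = V/|Z| = 2.42 mA
P = VI cos φ = 26.8 × 0.00242 × cos(82.6°) = 8.39 mW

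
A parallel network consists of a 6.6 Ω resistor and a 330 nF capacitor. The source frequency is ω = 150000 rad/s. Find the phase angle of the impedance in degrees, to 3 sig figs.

X_C = 1/(ωC) = 20.2 Ω
Parallel: admittances add. Y = 1/R + jωC
Y = (0.152 + j0.0495) S
|Y| = 0.159 S → |Z| = 1/|Y| = 6.27 Ω, ∠Z = −∠Y = -18.1°

-18.1°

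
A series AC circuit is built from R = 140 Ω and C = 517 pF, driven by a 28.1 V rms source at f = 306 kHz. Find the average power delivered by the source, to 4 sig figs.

107.2 mW

ω = 2πf = 1.923e+06 rad/s
X_C = 1/(ωC) = 1006 Ω
Z = 140.0 − j1006 Ω
|Z| = √(140.0² + 1006²) = 1016 Ω
∠Z = arctan(-1006/140.0) = -82.08°
I = V/|Z| = 27.67 mA
P = VI cos φ = 28.1 × 0.02767 × cos(-82.08°) = 107.2 mW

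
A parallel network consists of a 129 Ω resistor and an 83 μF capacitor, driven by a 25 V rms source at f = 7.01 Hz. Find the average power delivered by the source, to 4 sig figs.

ω = 2πf = 44.05 rad/s
X_C = 1/(ωC) = 273.5 Ω
Parallel: admittances add. Y = 1/R + jωC
Y = (0.007752 + j0.003656) S
|Y| = 0.008571 S → |Z| = 1/|Y| = 116.7 Ω, ∠Z = −∠Y = -25.25°
I = V/|Z| = 214.3 mA
P = VI cos φ = 25 × 0.2143 × cos(-25.25°) = 4.845 W

4.845 W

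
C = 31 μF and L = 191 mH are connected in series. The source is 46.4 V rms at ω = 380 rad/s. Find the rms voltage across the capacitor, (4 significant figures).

320.0 V

X_L = ωL = 72.58 Ω
X_C = 1/(ωC) = 84.89 Ω
Net reactance X = X_L − X_C = -12.31 Ω
Z = − j12.31 Ω
|Z| = √(0² + 12.31²) = 12.31 Ω
I = V/|Z| = 3.769 A
V_C = I·|Z_C| = 3.769 × 84.89 = 320.0 V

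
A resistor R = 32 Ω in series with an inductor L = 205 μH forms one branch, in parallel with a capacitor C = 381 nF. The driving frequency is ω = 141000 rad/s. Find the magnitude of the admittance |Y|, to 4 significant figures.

X_L = ωL = 28.91 Ω
X_C = 1/(ωC) = 18.61 Ω
Branch 1 (R+jX_L): Z₁ = 32.00 + j28.91 Ω, |Z₁| = 43.12 Ω
Branch 2 (−jX_C): Z₂ = −j18.61 Ω
Parallel: Z = Z₁Z₂/(Z₁+Z₂), |Z| = 23.88 Ω, ∠Z = -65.74°
|Y| = 1/|Z| = 41.88 mS

41.88 mS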